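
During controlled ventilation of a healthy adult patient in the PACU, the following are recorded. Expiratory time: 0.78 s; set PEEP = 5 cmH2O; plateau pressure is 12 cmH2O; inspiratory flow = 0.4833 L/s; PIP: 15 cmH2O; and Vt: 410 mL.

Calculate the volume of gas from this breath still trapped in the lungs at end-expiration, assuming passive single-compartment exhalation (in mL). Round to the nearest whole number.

R = (PIP − Pplat)/V̇ = (15 − 12) / 0.4833 = 3.0/0.4833 = 6.207 cmH2O·s/L.
C = Vt/(Pplat − PEEP) = 410.0 / (12 − 5) = 410.0/7.0 = 58.571 mL/cmH2O.
τ = R × C = 6.207 × 0.05857 L/cmH2O = 0.3635 s.
Fraction remaining = e^(−Te/τ) = e^(−0.78/0.3635) = 0.117.
Trapped volume = 410.0 × 0.117 = 47.97 mL.

48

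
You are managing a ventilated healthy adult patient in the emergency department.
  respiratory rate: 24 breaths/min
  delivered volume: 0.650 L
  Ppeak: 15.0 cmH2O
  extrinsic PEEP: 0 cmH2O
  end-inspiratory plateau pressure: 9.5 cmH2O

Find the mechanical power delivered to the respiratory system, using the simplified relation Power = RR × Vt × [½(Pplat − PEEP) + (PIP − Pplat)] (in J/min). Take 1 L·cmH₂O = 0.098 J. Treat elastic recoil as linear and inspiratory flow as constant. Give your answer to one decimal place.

15.7

Per-breath work = Vt × [½(Pplat−PEEP) + (PIP−Pplat)] = 0.650 × [0.5×9.5 + 5.5] = 0.650 × 10.25 = 6.663 L·cmH2O.
Power = 24 × 6.663 = 159.91 L·cmH2O/min.
× 0.098 J/(L·cmH2O) → 15.671 J/min.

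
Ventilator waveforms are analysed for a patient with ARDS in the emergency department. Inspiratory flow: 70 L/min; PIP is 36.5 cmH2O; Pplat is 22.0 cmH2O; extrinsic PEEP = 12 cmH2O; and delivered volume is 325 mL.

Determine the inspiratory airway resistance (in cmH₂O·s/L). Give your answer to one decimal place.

12.4

Flow: 70 L/min ÷ 60 = 1.1667 L/s.
Raw = (PIP − Pplat) / flow = (36.5 − 22.0) / 1.1667 = 14.5 / 1.1667 = 12.428 cmH2O·s/L.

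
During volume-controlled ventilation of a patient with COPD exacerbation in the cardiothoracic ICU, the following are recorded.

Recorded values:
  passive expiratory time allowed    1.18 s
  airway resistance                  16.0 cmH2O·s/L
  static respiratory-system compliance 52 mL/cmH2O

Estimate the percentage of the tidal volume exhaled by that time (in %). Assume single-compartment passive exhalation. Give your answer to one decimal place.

75.8

τ = R × C = 16.0 × 52 mL/cmH2O = 16.0 × 0.052 L/cmH2O = 0.832 s.
Passive exhalation: V(t)/V₀ = e^(−t/τ) = e^(−1.18/0.832) = 0.2421.
Fraction exhaled = 1 − 0.2421 = 0.7579 → 75.79%.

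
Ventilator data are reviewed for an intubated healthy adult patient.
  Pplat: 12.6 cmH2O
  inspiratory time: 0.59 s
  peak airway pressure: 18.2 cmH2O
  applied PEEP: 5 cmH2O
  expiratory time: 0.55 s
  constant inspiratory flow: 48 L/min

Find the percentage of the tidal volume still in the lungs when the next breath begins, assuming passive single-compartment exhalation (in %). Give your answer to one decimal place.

Flow: 48 L/min ÷ 60 = 0.8 L/s.
Vt = flow × Ti = 0.8 L/s × 0.59 s × 1000 mL/L = 472.0 mL.
R = (PIP − Pplat)/V̇ = (18.2 − 12.6) / 0.8 = 5.6/0.8 = 7.0 cmH2O·s/L.
C = Vt/(Pplat − PEEP) = 472.0 / (12.6 − 5) = 472.0/7.6 = 62.105 mL/cmH2O.
τ = R × C = 7.0 × 0.06211 L/cmH2O = 0.4348 s.
Fraction remaining at end-expiration = e^(−Te/τ) = e^(−0.55/0.4348) = 0.2823 → 28.23%.

28.2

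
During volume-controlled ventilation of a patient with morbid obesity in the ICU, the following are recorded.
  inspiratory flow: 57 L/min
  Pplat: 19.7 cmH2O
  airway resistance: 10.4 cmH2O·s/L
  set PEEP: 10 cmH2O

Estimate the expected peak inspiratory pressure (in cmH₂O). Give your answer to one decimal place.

29.6

Flow: 57 L/min ÷ 60 = 0.95 L/s.
PIP = Pplat + Raw × flow = 19.7 + 10.4 × 0.95 = 19.7 + 9.88 = 29.58 cmH2O.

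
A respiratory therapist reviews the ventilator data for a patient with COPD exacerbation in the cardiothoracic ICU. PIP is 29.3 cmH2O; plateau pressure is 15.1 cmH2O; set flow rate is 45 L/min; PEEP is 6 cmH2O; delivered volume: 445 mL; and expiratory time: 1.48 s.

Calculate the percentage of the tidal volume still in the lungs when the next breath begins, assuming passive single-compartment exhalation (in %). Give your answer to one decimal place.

Flow: 45 L/min ÷ 60 = 0.75 L/s.
R = (PIP − Pplat)/V̇ = (29.3 − 15.1) / 0.75 = 14.2/0.75 = 18.933 cmH2O·s/L.
C = Vt/(Pplat − PEEP) = 445.0 / (15.1 − 6) = 445.0/9.1 = 48.901 mL/cmH2O.
τ = R × C = 18.933 × 0.0489 L/cmH2O = 0.9258 s.
Fraction remaining at end-expiration = e^(−Te/τ) = e^(−1.48/0.9258) = 0.2022 → 20.22%.

20.2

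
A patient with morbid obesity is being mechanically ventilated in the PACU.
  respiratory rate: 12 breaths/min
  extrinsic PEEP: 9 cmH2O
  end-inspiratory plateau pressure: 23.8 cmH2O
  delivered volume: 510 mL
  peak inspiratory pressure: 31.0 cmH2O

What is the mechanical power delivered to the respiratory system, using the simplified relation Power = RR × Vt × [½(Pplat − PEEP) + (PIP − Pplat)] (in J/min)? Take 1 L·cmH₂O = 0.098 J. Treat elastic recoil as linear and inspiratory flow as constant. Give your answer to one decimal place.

8.8

Per-breath work = Vt × [½(Pplat−PEEP) + (PIP−Pplat)] = 0.510 × [0.5×14.8 + 7.2] = 0.510 × 14.6 = 7.446 L·cmH2O.
Power = 12 × 7.446 = 89.352 L·cmH2O/min.
× 0.098 J/(L·cmH2O) → 8.756 J/min.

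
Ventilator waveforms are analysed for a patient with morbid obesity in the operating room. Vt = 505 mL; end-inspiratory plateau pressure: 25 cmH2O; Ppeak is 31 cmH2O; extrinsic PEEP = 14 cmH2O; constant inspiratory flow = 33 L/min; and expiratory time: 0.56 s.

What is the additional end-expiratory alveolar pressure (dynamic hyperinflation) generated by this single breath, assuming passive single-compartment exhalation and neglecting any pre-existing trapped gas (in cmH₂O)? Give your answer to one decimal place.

3.6

Flow: 33 L/min ÷ 60 = 0.55 L/s.
R = (PIP − Pplat)/V̇ = (31 − 25) / 0.55 = 6.0/0.55 = 10.909 cmH2O·s/L.
C = Vt/(Pplat − PEEP) = 505.0 / (25 − 14) = 505.0/11.0 = 45.909 mL/cmH2O.
τ = R × C = 10.909 × 0.04591 L/cmH2O = 0.5008 s.
Fraction remaining = e^(−Te/τ) = e^(−0.56/0.5008) = 0.3269; trapped volume = 505.0 × 0.3269 = 165.08 mL.
Additional alveolar pressure from trapping ≈ V_trapped / C = 165.08 / 45.909 = 3.596 cmH2O.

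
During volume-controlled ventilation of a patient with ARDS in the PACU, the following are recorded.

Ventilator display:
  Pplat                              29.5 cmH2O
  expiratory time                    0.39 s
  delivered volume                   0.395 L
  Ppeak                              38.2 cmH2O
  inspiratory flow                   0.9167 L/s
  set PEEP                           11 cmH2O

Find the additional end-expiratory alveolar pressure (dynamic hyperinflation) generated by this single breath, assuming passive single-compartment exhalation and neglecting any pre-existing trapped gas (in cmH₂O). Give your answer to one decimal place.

R = (PIP − Pplat)/V̇ = (38.2 − 29.5) / 0.9167 = 8.7/0.9167 = 9.491 cmH2O·s/L.
C = Vt/(Pplat − PEEP) = 395.0 / (29.5 − 11) = 395.0/18.5 = 21.351 mL/cmH2O.
τ = R × C = 9.491 × 0.02135 L/cmH2O = 0.2026 s.
Fraction remaining = e^(−Te/τ) = e^(−0.39/0.2026) = 0.1459; trapped volume = 395.0 × 0.1459 = 57.631 mL.
Additional alveolar pressure from trapping ≈ V_trapped / C = 57.631 / 21.351 = 2.699 cmH2O.

2.7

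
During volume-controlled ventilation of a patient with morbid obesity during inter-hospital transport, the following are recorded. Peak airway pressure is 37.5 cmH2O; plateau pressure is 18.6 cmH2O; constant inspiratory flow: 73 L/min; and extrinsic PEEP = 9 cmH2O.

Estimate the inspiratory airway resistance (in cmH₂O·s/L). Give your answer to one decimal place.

Flow: 73 L/min ÷ 60 = 1.2167 L/s.
Raw = (PIP − Pplat) / flow = (37.5 − 18.6) / 1.2167 = 18.9 / 1.2167 = 15.534 cmH2O·s/L.

15.5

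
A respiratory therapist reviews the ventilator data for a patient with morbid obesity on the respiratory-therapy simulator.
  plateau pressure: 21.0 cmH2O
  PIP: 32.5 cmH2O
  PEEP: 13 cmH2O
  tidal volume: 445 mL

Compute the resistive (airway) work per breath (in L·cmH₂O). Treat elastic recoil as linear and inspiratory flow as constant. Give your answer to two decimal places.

With constant inspiratory flow the resistive pressure is constant at PIP − Pplat = 32.5 − 21.0 = 11.5 cmH2O, so resistive work = 11.5 × 0.445 = 5.118 L·cmH2O.

5.12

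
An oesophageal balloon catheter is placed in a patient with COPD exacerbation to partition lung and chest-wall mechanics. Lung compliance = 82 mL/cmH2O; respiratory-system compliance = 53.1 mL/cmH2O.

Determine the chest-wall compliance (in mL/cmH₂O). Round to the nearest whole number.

1/Ccw = 1/Crs − 1/CL.
1/Ccw = 1/53.1 − 1/82 = 0.006637.
Ccw = 150.67 mL/cmH2O.

151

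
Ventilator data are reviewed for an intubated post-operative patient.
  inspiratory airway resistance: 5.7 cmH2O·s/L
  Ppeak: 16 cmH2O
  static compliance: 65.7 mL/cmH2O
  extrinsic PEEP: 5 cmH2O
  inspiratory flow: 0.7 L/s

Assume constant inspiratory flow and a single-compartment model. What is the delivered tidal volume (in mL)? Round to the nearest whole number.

461

Equation of motion (constant flow): PIP = Vt/C + R·V̇ + PEEP.
Vt/C = PIP − R·V̇ − PEEP = 16 − 3.99 − 5 = 7.01 cmH2O.
Vt = C × 7.01 = 65.7 × 7.01 = 460.56 mL.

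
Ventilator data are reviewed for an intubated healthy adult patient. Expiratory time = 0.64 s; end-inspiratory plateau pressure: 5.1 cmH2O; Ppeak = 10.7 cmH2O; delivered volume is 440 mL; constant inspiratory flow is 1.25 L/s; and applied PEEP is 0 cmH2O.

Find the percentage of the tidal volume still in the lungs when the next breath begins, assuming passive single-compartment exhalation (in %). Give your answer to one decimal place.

19.1

R = (PIP − Pplat)/V̇ = (10.7 − 5.1) / 1.25 = 5.6/1.25 = 4.48 cmH2O·s/L.
C = Vt/(Pplat − PEEP) = 440.0 / (5.1 − 0) = 440.0/5.1 = 86.275 mL/cmH2O.
τ = R × C = 4.48 × 0.08628 L/cmH2O = 0.3865 s.
Fraction remaining at end-expiration = e^(−Te/τ) = e^(−0.64/0.3865) = 0.1909 → 19.09%.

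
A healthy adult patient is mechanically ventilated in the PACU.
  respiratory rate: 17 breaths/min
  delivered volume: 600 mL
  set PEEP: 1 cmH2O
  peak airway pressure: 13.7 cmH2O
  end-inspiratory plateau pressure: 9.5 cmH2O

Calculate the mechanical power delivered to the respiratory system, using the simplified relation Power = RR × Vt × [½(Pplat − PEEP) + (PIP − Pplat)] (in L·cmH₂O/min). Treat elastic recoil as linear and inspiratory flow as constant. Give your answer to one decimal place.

Per-breath work = Vt × [½(Pplat−PEEP) + (PIP−Pplat)] = 0.600 × [0.5×8.5 + 4.2] = 0.600 × 8.45 = 5.07 L·cmH2O.
Power = 17 × 5.07 = 86.19 L·cmH2O/min.

86.2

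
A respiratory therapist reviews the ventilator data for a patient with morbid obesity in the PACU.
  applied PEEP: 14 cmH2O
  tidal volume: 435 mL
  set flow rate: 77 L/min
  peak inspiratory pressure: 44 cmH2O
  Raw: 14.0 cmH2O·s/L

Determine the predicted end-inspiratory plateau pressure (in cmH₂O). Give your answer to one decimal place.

Flow: 77 L/min ÷ 60 = 1.2833 L/s.
Pplat = PIP − Raw × flow = 44 − 14.0 × 1.2833 = 44 − 17.966 = 26.034 cmH2O.

26.0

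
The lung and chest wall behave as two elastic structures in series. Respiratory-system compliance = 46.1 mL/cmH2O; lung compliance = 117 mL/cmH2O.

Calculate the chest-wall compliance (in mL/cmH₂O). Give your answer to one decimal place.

1/Ccw = 1/Crs − 1/CL.
1/Ccw = 1/46.1 − 1/117 = 0.01314.
Ccw = 76.104 mL/cmH2O.

76.1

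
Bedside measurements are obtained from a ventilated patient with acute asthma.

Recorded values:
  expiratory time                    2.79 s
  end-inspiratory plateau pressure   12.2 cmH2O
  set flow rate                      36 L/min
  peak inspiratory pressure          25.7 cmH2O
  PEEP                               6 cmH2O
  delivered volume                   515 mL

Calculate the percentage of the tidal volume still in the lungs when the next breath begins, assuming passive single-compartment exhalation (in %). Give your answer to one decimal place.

22.5

Flow: 36 L/min ÷ 60 = 0.6 L/s.
R = (PIP − Pplat)/V̇ = (25.7 − 12.2) / 0.6 = 13.5/0.6 = 22.5 cmH2O·s/L.
C = Vt/(Pplat − PEEP) = 515.0 / (12.2 − 6) = 515.0/6.2 = 83.065 mL/cmH2O.
τ = R × C = 22.5 × 0.08307 L/cmH2O = 1.869 s.
Fraction remaining at end-expiration = e^(−Te/τ) = e^(−2.79/1.869) = 0.2247 → 22.47%.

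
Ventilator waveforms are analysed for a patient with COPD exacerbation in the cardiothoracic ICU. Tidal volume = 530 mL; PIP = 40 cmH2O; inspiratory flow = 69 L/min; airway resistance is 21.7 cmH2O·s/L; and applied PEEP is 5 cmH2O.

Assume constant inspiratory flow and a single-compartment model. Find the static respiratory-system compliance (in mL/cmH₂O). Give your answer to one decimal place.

Flow: 69 L/min ÷ 60 = 1.15 L/s.
Equation of motion (constant flow): PIP = Vt/C + R·V̇ + PEEP.
Vt/C = PIP − R·V̇ − PEEP = 40 − 21.7×1.15 − 5 = 40 − 24.955 − 5 = 10.045 cmH2O.
C = Vt / 10.045 = 530 / 10.045 = 52.763 mL/cmH2O.

52.8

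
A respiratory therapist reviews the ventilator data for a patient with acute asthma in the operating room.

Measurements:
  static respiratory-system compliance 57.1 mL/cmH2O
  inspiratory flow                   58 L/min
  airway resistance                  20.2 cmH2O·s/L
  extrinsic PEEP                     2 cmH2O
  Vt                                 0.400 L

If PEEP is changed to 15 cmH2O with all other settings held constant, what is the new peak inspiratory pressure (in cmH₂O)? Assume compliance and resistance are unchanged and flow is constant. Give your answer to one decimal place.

Flow: 58 L/min ÷ 60 = 0.9667 L/s.
PIP = Vt/C + R·V̇ + PEEP (constant-flow equation of motion).
Only the baseline term changes: ΔPIP = ΔPEEP = 15 − 2 = 13.0 cmH2O.
Original PIP = 400/57.1 + 20.2×0.9667 + 2 = 28.533 cmH2O; new PIP = 28.533 + (13.0) = 41.533 cmH2O.

41.5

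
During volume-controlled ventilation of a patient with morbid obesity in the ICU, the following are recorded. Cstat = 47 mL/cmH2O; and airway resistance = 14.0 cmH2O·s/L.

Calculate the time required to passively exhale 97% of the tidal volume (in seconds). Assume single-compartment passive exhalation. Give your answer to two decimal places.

τ = R × C = 14.0 × 47 mL/cmH2O = 14.0 × 0.047 L/cmH2O = 0.658 s.
Exhaled fraction f = 1 − e^(−t/τ) → t = −τ·ln(1 − f) = −0.658·ln(0.03) = 2.307 s.

2.31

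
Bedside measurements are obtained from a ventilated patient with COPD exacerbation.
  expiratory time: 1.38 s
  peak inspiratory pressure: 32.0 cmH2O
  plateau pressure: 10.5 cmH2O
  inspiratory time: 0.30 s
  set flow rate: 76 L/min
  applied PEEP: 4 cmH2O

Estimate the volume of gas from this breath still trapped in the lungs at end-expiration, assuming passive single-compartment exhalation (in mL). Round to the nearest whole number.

95

Flow: 76 L/min ÷ 60 = 1.2667 L/s.
Vt = flow × Ti = 1.2667 L/s × 0.30 s × 1000 mL/L = 380.01 mL.
R = (PIP − Pplat)/V̇ = (32.0 − 10.5) / 1.2667 = 21.5/1.2667 = 16.973 cmH2O·s/L.
C = Vt/(Pplat − PEEP) = 380.01 / (10.5 − 4) = 380.01/6.5 = 58.463 mL/cmH2O.
τ = R × C = 16.973 × 0.05846 L/cmH2O = 0.9922 s.
Fraction remaining = e^(−Te/τ) = e^(−1.38/0.9922) = 0.2489.
Trapped volume = 380.01 × 0.2489 = 94.584 mL.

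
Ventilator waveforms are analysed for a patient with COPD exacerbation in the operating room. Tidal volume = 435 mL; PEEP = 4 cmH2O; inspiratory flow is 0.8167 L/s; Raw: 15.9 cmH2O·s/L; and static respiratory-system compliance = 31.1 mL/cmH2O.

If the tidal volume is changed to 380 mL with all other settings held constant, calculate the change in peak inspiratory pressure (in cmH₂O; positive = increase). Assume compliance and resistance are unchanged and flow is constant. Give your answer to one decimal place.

-1.8

PIP = Vt/C + R·V̇ + PEEP (constant-flow equation of motion).
Only the elastic term changes: ΔPIP = ΔVt / C = (380 − 435) / 31.1 = -1.768 cmH2O.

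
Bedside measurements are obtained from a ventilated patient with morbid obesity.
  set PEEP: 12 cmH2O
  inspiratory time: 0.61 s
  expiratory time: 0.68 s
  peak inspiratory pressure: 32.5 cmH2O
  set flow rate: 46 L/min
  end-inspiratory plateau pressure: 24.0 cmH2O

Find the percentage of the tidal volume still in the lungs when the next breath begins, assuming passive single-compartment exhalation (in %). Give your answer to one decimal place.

Flow: 46 L/min ÷ 60 = 0.7667 L/s.
Vt = flow × Ti = 0.7667 L/s × 0.61 s × 1000 mL/L = 467.69 mL.
R = (PIP − Pplat)/V̇ = (32.5 − 24.0) / 0.7667 = 8.5/0.7667 = 11.086 cmH2O·s/L.
C = Vt/(Pplat − PEEP) = 467.69 / (24.0 − 12) = 467.69/12.0 = 38.974 mL/cmH2O.
τ = R × C = 11.086 × 0.03897 L/cmH2O = 0.432 s.
Fraction remaining at end-expiration = e^(−Te/τ) = e^(−0.68/0.432) = 0.2072 → 20.72%.

20.7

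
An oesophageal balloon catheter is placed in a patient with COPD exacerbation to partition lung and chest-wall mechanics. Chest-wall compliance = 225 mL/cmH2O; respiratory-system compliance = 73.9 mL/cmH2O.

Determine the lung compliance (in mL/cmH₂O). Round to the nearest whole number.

1/CL = 1/Crs − 1/Ccw.
1/CL = 1/73.9 − 1/225 = 0.009087.
CL = 110.05 mL/cmH2O.

110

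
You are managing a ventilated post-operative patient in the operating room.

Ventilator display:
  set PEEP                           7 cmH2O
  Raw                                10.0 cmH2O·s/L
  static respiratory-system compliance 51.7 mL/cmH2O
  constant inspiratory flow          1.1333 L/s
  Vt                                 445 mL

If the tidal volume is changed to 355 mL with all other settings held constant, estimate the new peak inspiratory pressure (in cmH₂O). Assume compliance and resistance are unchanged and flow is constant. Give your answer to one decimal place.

PIP = Vt/C + R·V̇ + PEEP (constant-flow equation of motion).
Only the elastic term changes: ΔPIP = ΔVt / C = (355 − 445) / 51.7 = -1.741 cmH2O.
Original PIP = 445/51.7 + 10.0×1.1333 + 7 = 26.94 cmH2O; new PIP = 26.94 + (-1.741) = 25.199 cmH2O.

25.2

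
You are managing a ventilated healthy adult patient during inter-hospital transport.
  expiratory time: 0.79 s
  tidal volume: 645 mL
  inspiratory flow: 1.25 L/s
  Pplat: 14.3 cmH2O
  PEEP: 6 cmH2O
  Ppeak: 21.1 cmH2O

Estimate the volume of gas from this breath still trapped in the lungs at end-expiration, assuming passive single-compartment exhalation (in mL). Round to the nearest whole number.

R = (PIP − Pplat)/V̇ = (21.1 − 14.3) / 1.25 = 6.8/1.25 = 5.44 cmH2O·s/L.
C = Vt/(Pplat − PEEP) = 645.0 / (14.3 − 6) = 645.0/8.3 = 77.711 mL/cmH2O.
τ = R × C = 5.44 × 0.07771 L/cmH2O = 0.4227 s.
Fraction remaining = e^(−Te/τ) = e^(−0.79/0.4227) = 0.1543.
Trapped volume = 645.0 × 0.1543 = 99.524 mL.

100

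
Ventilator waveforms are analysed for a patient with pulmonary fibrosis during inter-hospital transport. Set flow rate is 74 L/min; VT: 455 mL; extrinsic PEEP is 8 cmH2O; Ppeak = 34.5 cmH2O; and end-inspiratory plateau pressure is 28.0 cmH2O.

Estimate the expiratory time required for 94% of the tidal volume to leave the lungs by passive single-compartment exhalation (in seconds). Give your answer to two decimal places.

Flow: 74 L/min ÷ 60 = 1.2333 L/s.
R = (PIP − Pplat)/V̇ = (34.5 − 28.0) / 1.2333 = 6.5/1.2333 = 5.27 cmH2O·s/L.
C = Vt/(Pplat − PEEP) = 455.0 / (28.0 − 8) = 455.0/20.0 = 22.75 mL/cmH2O.
τ = R × C = 5.27 × 0.02275 L/cmH2O = 0.1199 s.
t = −τ·ln(1 − 0.94) = −0.1199·ln(0.06) = 0.3373 s.

0.34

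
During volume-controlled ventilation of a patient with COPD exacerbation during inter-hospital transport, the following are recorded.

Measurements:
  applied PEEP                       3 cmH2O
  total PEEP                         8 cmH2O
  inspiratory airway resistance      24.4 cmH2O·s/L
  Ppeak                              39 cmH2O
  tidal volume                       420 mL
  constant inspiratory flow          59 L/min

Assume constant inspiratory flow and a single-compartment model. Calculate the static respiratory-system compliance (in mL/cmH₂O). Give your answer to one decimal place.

59.9

Flow: 59 L/min ÷ 60 = 0.9833 L/s.
Total PEEP = 8 cmH2O (set 3 + intrinsic 5); this is the baseline alveolar pressure.
Equation of motion (constant flow): PIP = Vt/C + R·V̇ + PEEP.
Vt/C = PIP − R·V̇ − PEEP = 39 − 24.4×0.9833 − 8 = 39 − 23.993 − 8 = 7.007 cmH2O.
C = Vt / 7.007 = 420 / 7.007 = 59.94 mL/cmH2O.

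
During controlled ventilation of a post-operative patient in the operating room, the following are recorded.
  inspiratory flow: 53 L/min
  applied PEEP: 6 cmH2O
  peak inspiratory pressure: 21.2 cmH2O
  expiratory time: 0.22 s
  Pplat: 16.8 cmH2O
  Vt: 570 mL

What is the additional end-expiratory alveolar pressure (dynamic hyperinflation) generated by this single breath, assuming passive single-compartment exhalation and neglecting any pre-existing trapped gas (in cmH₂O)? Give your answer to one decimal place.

4.7

Flow: 53 L/min ÷ 60 = 0.8833 L/s.
R = (PIP − Pplat)/V̇ = (21.2 − 16.8) / 0.8833 = 4.4/0.8833 = 4.981 cmH2O·s/L.
C = Vt/(Pplat − PEEP) = 570.0 / (16.8 − 6) = 570.0/10.8 = 52.778 mL/cmH2O.
τ = R × C = 4.981 × 0.05278 L/cmH2O = 0.2629 s.
Fraction remaining = e^(−Te/τ) = e^(−0.22/0.2629) = 0.4331; trapped volume = 570.0 × 0.4331 = 246.87 mL.
Additional alveolar pressure from trapping ≈ V_trapped / C = 246.87 / 52.778 = 4.678 cmH2O.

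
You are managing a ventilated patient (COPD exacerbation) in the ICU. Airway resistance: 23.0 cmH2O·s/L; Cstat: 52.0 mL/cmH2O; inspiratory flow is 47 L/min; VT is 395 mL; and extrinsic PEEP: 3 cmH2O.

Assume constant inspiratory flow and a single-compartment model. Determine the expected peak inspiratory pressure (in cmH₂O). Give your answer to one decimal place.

Flow: 47 L/min ÷ 60 = 0.7833 L/s.
Equation of motion (constant flow): PIP = Vt/C + R·V̇ + PEEP.
PIP = 395/52.0 + 23.0×0.7833 + 3 = 7.596 + 18.016 + 3 = 28.612 cmH2O.

28.6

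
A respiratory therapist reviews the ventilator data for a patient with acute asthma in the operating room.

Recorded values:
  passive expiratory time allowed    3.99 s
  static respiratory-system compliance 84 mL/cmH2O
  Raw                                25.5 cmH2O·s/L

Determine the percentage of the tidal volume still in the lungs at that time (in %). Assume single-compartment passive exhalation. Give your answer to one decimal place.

15.5

τ = R × C = 25.5 × 84 mL/cmH2O = 25.5 × 0.084 L/cmH2O = 2.142 s.
Passive exhalation: V(t)/V₀ = e^(−t/τ) = e^(−3.99/2.142) = 0.1552.
Fraction remaining = 0.1552 → 15.52%.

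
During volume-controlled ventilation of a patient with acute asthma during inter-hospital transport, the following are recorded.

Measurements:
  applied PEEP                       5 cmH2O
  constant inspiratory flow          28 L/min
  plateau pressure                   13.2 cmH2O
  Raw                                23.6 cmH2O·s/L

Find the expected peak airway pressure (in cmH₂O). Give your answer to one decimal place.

Flow: 28 L/min ÷ 60 = 0.4667 L/s.
PIP = Pplat + Raw × flow = 13.2 + 23.6 × 0.4667 = 13.2 + 11.014 = 24.214 cmH2O.

24.2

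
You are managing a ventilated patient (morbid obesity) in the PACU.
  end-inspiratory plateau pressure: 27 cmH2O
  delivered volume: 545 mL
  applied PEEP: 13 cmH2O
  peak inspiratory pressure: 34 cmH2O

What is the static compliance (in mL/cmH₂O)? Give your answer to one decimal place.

38.9

Cstat = Vt / (Pplat − PEEP) = 545 / (27 − 13) = 545 / 14.0 = 38.929 mL/cmH2O.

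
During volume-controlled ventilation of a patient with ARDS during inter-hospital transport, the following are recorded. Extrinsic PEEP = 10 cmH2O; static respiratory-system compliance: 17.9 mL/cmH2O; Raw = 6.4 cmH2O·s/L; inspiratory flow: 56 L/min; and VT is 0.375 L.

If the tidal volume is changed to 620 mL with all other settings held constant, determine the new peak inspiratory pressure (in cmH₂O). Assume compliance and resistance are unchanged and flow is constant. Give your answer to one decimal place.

50.6

Flow: 56 L/min ÷ 60 = 0.9333 L/s.
PIP = Vt/C + R·V̇ + PEEP (constant-flow equation of motion).
Only the elastic term changes: ΔPIP = ΔVt / C = (620 − 375) / 17.9 = 13.687 cmH2O.
Original PIP = 375/17.9 + 6.4×0.9333 + 10 = 36.923 cmH2O; new PIP = 36.923 + (13.687) = 50.61 cmH2O.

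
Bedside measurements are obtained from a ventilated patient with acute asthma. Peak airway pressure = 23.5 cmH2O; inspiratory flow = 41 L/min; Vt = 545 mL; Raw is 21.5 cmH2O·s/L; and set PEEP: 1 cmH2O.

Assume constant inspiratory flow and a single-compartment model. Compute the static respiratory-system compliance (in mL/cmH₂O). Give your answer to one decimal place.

Flow: 41 L/min ÷ 60 = 0.6833 L/s.
Equation of motion (constant flow): PIP = Vt/C + R·V̇ + PEEP.
Vt/C = PIP − R·V̇ − PEEP = 23.5 − 21.5×0.6833 − 1 = 23.5 − 14.691 − 1 = 7.809 cmH2O.
C = Vt / 7.809 = 545 / 7.809 = 69.791 mL/cmH2O.

69.8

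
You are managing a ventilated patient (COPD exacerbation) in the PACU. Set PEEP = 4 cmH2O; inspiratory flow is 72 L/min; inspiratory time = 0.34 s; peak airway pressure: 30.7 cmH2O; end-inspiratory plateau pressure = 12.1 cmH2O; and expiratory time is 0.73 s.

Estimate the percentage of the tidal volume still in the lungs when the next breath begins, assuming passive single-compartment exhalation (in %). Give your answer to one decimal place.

Flow: 72 L/min ÷ 60 = 1.2 L/s.
Vt = flow × Ti = 1.2 L/s × 0.34 s × 1000 mL/L = 408.0 mL.
R = (PIP − Pplat)/V̇ = (30.7 − 12.1) / 1.2 = 18.6/1.2 = 15.5 cmH2O·s/L.
C = Vt/(Pplat − PEEP) = 408.0 / (12.1 − 4) = 408.0/8.1 = 50.37 mL/cmH2O.
τ = R × C = 15.5 × 0.05037 L/cmH2O = 0.7807 s.
Fraction remaining at end-expiration = e^(−Te/τ) = e^(−0.73/0.7807) = 0.3926 → 39.26%.

39.3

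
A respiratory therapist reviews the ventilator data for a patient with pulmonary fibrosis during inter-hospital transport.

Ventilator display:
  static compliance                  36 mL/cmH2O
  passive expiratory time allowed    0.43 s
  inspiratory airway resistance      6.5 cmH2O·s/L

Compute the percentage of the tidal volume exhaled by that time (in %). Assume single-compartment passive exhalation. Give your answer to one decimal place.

τ = R × C = 6.5 × 36 mL/cmH2O = 6.5 × 0.036 L/cmH2O = 0.234 s.
Passive exhalation: V(t)/V₀ = e^(−t/τ) = e^(−0.43/0.234) = 0.1592.
Fraction exhaled = 1 − 0.1592 = 0.8408 → 84.08%.

84.1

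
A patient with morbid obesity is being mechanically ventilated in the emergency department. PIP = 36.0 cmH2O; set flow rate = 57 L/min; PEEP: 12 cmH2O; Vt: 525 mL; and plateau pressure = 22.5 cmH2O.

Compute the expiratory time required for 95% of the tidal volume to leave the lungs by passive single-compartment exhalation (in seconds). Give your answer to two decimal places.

Flow: 57 L/min ÷ 60 = 0.95 L/s.
R = (PIP − Pplat)/V̇ = (36.0 − 22.5) / 0.95 = 13.5/0.95 = 14.211 cmH2O·s/L.
C = Vt/(Pplat − PEEP) = 525.0 / (22.5 − 12) = 525.0/10.5 = 50.0 mL/cmH2O.
τ = R × C = 14.211 × 0.05 L/cmH2O = 0.7106 s.
t = −τ·ln(1 − 0.95) = −0.7106·ln(0.05) = 2.129 s.

2.13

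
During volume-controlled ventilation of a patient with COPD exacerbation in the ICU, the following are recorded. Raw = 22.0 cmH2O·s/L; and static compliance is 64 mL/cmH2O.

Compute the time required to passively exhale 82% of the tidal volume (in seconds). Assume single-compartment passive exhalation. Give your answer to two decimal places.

τ = R × C = 22.0 × 64 mL/cmH2O = 22.0 × 0.064 L/cmH2O = 1.408 s.
Exhaled fraction f = 1 − e^(−t/τ) → t = −τ·ln(1 − f) = −1.408·ln(0.18) = 2.414 s.

2.41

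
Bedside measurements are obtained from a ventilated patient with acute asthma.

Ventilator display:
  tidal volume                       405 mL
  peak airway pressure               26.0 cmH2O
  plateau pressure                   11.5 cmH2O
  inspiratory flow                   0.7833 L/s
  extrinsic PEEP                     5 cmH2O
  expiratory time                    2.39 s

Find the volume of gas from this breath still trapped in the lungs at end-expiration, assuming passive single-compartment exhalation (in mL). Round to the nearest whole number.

51

R = (PIP − Pplat)/V̇ = (26.0 − 11.5) / 0.7833 = 14.5/0.7833 = 18.511 cmH2O·s/L.
C = Vt/(Pplat − PEEP) = 405.0 / (11.5 − 5) = 405.0/6.5 = 62.308 mL/cmH2O.
τ = R × C = 18.511 × 0.06231 L/cmH2O = 1.153 s.
Fraction remaining = e^(−Te/τ) = e^(−2.39/1.153) = 0.1258.
Trapped volume = 405.0 × 0.1258 = 50.949 mL.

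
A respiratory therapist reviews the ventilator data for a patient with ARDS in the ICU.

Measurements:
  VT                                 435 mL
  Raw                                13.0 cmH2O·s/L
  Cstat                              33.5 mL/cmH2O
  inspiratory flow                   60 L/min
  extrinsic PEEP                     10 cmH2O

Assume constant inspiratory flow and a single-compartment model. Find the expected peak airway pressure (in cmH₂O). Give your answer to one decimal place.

36.0

Flow: 60 L/min ÷ 60 = 1 L/s.
Equation of motion (constant flow): PIP = Vt/C + R·V̇ + PEEP.
PIP = 435/33.5 + 13.0×1 + 10 = 12.985 + 13.0 + 10 = 35.985 cmH2O.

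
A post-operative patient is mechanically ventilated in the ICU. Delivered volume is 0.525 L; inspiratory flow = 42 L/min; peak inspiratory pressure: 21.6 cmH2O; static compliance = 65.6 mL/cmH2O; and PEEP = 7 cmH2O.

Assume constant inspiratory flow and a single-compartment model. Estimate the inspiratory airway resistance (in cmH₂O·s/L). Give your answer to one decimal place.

Flow: 42 L/min ÷ 60 = 0.7 L/s.
Equation of motion (constant flow): PIP = Vt/C + R·V̇ + PEEP.
R·V̇ = PIP − Vt/C − PEEP = 21.6 − 525/65.6 − 7 = 21.6 − 8.003 − 7 = 6.597 cmH2O.
R = 6.597 / 0.7 = 9.424 cmH2O·s/L.

9.4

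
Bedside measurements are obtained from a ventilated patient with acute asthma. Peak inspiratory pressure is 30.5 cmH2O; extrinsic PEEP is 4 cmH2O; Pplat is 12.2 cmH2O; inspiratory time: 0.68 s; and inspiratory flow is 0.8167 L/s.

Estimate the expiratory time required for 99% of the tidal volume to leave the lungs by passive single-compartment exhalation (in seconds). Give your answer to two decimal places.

Vt = flow × Ti = 0.8167 L/s × 0.68 s × 1000 mL/L = 555.36 mL.
R = (PIP − Pplat)/V̇ = (30.5 − 12.2) / 0.8167 = 18.3/0.8167 = 22.407 cmH2O·s/L.
C = Vt/(Pplat − PEEP) = 555.36 / (12.2 − 4) = 555.36/8.2 = 67.727 mL/cmH2O.
τ = R × C = 22.407 × 0.06773 L/cmH2O = 1.518 s.
t = −τ·ln(1 − 0.99) = −1.518·ln(0.01) = 6.991 s.

6.99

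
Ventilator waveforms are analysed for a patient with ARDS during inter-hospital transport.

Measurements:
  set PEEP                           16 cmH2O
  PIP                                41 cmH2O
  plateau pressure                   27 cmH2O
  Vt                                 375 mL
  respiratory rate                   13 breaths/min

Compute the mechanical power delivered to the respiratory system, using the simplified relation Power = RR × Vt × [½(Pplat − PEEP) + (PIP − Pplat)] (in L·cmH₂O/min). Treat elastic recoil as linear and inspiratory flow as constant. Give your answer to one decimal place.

Per-breath work = Vt × [½(Pplat−PEEP) + (PIP−Pplat)] = 0.375 × [0.5×11.0 + 14.0] = 0.375 × 19.5 = 7.313 L·cmH2O.
Power = 13 × 7.313 = 95.069 L·cmH2O/min.

95.1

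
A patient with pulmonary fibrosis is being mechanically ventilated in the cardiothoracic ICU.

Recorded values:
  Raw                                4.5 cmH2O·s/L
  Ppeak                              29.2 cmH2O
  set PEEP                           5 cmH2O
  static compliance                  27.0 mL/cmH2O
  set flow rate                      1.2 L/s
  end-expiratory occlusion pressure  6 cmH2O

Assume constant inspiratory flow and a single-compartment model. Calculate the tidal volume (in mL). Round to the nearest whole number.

481

Total PEEP = 6 cmH2O (set 5 + intrinsic 1); this is the baseline alveolar pressure.
Equation of motion (constant flow): PIP = Vt/C + R·V̇ + PEEP.
Vt/C = PIP − R·V̇ − PEEP = 29.2 − 5.4 − 6 = 17.8 cmH2O.
Vt = C × 17.8 = 27.0 × 17.8 = 480.6 mL.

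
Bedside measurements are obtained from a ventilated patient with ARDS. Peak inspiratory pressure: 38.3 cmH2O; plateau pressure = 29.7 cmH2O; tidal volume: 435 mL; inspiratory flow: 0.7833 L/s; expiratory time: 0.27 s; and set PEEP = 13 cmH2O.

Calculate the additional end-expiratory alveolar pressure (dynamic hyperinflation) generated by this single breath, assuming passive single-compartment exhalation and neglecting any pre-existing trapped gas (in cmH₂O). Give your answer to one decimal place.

6.5

R = (PIP − Pplat)/V̇ = (38.3 − 29.7) / 0.7833 = 8.6/0.7833 = 10.979 cmH2O·s/L.
C = Vt/(Pplat − PEEP) = 435.0 / (29.7 − 13) = 435.0/16.7 = 26.048 mL/cmH2O.
τ = R × C = 10.979 × 0.02605 L/cmH2O = 0.286 s.
Fraction remaining = e^(−Te/τ) = e^(−0.27/0.286) = 0.389; trapped volume = 435.0 × 0.389 = 169.22 mL.
Additional alveolar pressure from trapping ≈ V_trapped / C = 169.22 / 26.048 = 6.496 cmH2O.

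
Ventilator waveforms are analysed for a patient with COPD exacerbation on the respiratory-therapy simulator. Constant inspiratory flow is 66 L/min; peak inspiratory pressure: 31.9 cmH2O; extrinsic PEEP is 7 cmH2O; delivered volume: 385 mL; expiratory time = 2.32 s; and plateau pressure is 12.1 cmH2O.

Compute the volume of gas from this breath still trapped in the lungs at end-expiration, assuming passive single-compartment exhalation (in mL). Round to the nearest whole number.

Flow: 66 L/min ÷ 60 = 1.1 L/s.
R = (PIP − Pplat)/V̇ = (31.9 − 12.1) / 1.1 = 19.8/1.1 = 18.0 cmH2O·s/L.
C = Vt/(Pplat − PEEP) = 385.0 / (12.1 − 7) = 385.0/5.1 = 75.49 mL/cmH2O.
τ = R × C = 18.0 × 0.07549 L/cmH2O = 1.359 s.
Fraction remaining = e^(−Te/τ) = e^(−2.32/1.359) = 0.1814.
Trapped volume = 385.0 × 0.1814 = 69.839 mL.

70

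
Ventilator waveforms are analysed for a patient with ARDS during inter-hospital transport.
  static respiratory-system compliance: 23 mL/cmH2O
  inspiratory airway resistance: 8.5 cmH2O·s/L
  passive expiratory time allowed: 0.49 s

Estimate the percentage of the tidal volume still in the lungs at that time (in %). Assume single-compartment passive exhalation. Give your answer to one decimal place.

8.2

τ = R × C = 8.5 × 23 mL/cmH2O = 8.5 × 0.023 L/cmH2O = 0.1955 s.
Passive exhalation: V(t)/V₀ = e^(−t/τ) = e^(−0.49/0.1955) = 0.08156.
Fraction remaining = 0.08156 → 8.156%.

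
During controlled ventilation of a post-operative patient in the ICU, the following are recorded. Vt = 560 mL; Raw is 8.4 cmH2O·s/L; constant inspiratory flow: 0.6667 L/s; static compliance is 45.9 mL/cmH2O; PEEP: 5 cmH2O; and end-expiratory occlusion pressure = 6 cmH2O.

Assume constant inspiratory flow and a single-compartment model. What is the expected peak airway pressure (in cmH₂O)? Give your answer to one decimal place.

23.8

Total PEEP = 6 cmH2O (set 5 + intrinsic 1); this is the baseline alveolar pressure.
Equation of motion (constant flow): PIP = Vt/C + R·V̇ + PEEP.
PIP = 560/45.9 + 8.4×0.6667 + 6 = 12.2 + 5.6 + 6 = 23.8 cmH2O.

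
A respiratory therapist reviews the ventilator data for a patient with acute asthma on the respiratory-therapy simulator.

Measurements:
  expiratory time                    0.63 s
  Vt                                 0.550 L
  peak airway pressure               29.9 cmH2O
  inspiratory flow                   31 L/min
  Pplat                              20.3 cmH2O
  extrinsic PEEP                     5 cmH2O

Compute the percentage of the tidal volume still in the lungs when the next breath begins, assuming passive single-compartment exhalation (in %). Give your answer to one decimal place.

Flow: 31 L/min ÷ 60 = 0.5167 L/s.
R = (PIP − Pplat)/V̇ = (29.9 − 20.3) / 0.5167 = 9.6/0.5167 = 18.579 cmH2O·s/L.
C = Vt/(Pplat − PEEP) = 550.0 / (20.3 − 5) = 550.0/15.3 = 35.948 mL/cmH2O.
τ = R × C = 18.579 × 0.03595 L/cmH2O = 0.6679 s.
Fraction remaining at end-expiration = e^(−Te/τ) = e^(−0.63/0.6679) = 0.3894 → 38.94%.

38.9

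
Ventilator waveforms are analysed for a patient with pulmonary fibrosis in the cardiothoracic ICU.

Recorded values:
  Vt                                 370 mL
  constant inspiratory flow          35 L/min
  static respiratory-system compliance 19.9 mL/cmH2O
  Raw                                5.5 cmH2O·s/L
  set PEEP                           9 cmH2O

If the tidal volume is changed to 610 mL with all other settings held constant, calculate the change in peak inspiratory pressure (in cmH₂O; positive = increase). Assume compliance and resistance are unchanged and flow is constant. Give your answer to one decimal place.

PIP = Vt/C + R·V̇ + PEEP (constant-flow equation of motion).
Only the elastic term changes: ΔPIP = ΔVt / C = (610 − 370) / 19.9 = 12.06 cmH2O.

12.1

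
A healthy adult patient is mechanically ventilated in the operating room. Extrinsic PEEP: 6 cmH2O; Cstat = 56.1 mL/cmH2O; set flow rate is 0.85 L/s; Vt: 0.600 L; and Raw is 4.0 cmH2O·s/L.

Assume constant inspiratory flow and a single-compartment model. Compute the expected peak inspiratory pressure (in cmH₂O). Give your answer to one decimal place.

Equation of motion (constant flow): PIP = Vt/C + R·V̇ + PEEP.
PIP = 600/56.1 + 4.0×0.85 + 6 = 10.695 + 3.4 + 6 = 20.095 cmH2O.

20.1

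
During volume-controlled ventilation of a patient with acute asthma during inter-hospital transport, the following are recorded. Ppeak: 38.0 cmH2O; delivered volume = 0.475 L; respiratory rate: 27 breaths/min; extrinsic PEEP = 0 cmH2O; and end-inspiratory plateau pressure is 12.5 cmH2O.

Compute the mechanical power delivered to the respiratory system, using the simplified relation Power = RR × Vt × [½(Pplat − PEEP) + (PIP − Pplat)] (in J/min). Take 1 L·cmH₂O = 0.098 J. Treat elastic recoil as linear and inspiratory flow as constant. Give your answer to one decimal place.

Per-breath work = Vt × [½(Pplat−PEEP) + (PIP−Pplat)] = 0.475 × [0.5×12.5 + 25.5] = 0.475 × 31.75 = 15.081 L·cmH2O.
Power = 27 × 15.081 = 407.19 L·cmH2O/min.
× 0.098 J/(L·cmH2O) → 39.905 J/min.

39.9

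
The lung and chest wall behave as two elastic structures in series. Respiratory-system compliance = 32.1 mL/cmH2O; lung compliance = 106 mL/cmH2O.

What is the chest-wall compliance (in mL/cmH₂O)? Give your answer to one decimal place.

1/Ccw = 1/Crs − 1/CL.
1/Ccw = 1/32.1 − 1/106 = 0.02172.
Ccw = 46.041 mL/cmH2O.

46.0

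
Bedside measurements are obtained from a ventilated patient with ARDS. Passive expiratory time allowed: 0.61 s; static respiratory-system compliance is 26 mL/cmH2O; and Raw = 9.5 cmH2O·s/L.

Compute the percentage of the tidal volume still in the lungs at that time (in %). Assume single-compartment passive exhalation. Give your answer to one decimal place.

8.5

τ = R × C = 9.5 × 26 mL/cmH2O = 9.5 × 0.026 L/cmH2O = 0.247 s.
Passive exhalation: V(t)/V₀ = e^(−t/τ) = e^(−0.61/0.247) = 0.08462.
Fraction remaining = 0.08462 → 8.462%.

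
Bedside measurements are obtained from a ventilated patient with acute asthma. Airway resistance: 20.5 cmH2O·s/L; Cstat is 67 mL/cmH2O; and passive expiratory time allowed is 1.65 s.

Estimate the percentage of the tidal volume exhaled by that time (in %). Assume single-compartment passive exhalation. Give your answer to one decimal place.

69.9

τ = R × C = 20.5 × 67 mL/cmH2O = 20.5 × 0.067 L/cmH2O = 1.374 s.
Passive exhalation: V(t)/V₀ = e^(−t/τ) = e^(−1.65/1.374) = 0.3009.
Fraction exhaled = 1 − 0.3009 = 0.6991 → 69.91%.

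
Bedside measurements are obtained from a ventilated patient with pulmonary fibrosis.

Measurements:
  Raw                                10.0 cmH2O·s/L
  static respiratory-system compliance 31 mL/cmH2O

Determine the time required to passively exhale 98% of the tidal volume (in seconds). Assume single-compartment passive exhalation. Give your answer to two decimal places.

1.21

τ = R × C = 10.0 × 31 mL/cmH2O = 10.0 × 0.031 L/cmH2O = 0.31 s.
Exhaled fraction f = 1 − e^(−t/τ) → t = −τ·ln(1 − f) = −0.31·ln(0.02) = 1.213 s.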